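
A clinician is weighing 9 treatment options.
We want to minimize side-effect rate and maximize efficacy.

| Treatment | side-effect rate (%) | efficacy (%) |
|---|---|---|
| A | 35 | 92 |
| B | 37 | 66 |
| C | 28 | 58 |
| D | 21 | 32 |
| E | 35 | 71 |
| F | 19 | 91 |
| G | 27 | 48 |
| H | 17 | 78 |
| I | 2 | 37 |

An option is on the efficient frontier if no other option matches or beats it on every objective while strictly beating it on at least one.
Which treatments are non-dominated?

A: not dominated (best efficacy).
B: dominated by A (side-effect rate 35≤37, efficacy 92≥66).
C: dominated by F (side-effect rate 19≤28, efficacy 91≥58).
D: dominated by F (side-effect rate 19≤21, efficacy 91≥32).
E: dominated by A (side-effect rate 35≤35, efficacy 92≥71).
F: not dominated.
G: dominated by F (side-effect rate 19≤27, efficacy 91≥48).
H: not dominated.
I: not dominated (best side-effect rate).

A, F, H, I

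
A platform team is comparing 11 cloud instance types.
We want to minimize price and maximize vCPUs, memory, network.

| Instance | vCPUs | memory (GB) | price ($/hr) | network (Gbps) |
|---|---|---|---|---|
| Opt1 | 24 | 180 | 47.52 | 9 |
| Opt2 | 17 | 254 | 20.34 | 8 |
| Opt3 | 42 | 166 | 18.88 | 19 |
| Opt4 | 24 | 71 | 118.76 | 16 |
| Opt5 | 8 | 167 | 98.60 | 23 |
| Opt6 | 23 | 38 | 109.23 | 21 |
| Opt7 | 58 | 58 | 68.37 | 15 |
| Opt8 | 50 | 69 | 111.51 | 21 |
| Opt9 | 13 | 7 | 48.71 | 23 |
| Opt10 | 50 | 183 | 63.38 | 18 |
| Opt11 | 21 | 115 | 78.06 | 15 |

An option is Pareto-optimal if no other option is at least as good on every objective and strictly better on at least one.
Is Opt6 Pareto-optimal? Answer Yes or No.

Opt1: worse on network (9 vs 21).
Opt2: worse on vCPUs (17 vs 23).
Opt3: worse on network (19 vs 21).
Opt4: worse on price (118.76 vs 109.23).
Opt5: worse on vCPUs (8 vs 23).
Opt7: worse on network (15 vs 21).
Opt8: worse on price (111.51 vs 109.23).
Opt9: worse on vCPUs (13 vs 23).
Opt10: worse on network (18 vs 21).
Opt11: worse on vCPUs (21 vs 23).
No option is at least as good as Opt6 on every objective and strictly better on one.

Yes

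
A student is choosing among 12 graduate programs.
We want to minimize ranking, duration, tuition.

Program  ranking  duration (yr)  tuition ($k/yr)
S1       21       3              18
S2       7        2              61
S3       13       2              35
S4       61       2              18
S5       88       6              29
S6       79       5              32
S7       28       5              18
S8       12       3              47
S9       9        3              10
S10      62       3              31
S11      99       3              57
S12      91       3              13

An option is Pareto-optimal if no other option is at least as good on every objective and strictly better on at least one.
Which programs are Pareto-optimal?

S1: dominated by S9 (ranking 9≤21, duration 3≤3, tuition 10≤18).
S2: not dominated (best ranking).
S3: not dominated.
S4: not dominated.
S5: dominated by S1 (ranking 21≤88, duration 3≤6, tuition 18≤29).
S6: dominated by S1 (ranking 21≤79, duration 3≤5, tuition 18≤32).
S7: dominated by S1 (ranking 21≤28, duration 3≤5, tuition 18≤18).
S8: dominated by S9 (ranking 9≤12, duration 3≤3, tuition 10≤47).
S9: not dominated (best tuition).
S10: dominated by S1 (ranking 21≤62, duration 3≤3, tuition 18≤31).
S11: dominated by S1 (ranking 21≤99, duration 3≤3, tuition 18≤57).
S12: dominated by S9 (ranking 9≤91, duration 3≤3, tuition 10≤13).

S2, S3, S4, S9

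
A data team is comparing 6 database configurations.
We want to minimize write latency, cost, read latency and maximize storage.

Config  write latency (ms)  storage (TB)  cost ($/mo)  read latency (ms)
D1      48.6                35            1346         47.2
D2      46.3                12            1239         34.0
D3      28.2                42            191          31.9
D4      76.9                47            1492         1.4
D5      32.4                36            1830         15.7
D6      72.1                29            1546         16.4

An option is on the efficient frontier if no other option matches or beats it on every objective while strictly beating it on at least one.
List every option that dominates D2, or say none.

D3

D3: write latency 28.2≤46.3, storage 42≥12, cost 191≤1239, read latency 31.9≤34.0 — dominates D2.
Others (D1, D4, D5, D6) are each worse than D2 on at least one objective.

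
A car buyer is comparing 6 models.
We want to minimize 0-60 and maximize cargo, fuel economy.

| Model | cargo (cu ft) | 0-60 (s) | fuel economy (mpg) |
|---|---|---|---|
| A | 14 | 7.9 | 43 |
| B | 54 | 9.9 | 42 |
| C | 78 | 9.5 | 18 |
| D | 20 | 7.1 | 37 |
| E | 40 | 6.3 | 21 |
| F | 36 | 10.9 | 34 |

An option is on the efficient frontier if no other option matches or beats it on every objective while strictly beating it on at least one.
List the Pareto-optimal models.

A, B, C, D, E

A: not dominated (best fuel economy).
B: not dominated.
C: not dominated (best cargo).
D: not dominated.
E: not dominated (best 0-60).
F: dominated by B (cargo 54≥36, 0-60 9.9≤10.9, fuel economy 42≥34).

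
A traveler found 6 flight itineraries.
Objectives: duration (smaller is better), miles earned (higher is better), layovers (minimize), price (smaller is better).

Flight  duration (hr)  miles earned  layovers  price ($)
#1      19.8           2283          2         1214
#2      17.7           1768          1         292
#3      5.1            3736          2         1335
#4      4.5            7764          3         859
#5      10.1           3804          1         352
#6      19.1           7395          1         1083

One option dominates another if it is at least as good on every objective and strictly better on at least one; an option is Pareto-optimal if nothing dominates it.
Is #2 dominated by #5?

#5 vs #2: #5 is worse on price (352 vs 292), so it does not dominate #2.

No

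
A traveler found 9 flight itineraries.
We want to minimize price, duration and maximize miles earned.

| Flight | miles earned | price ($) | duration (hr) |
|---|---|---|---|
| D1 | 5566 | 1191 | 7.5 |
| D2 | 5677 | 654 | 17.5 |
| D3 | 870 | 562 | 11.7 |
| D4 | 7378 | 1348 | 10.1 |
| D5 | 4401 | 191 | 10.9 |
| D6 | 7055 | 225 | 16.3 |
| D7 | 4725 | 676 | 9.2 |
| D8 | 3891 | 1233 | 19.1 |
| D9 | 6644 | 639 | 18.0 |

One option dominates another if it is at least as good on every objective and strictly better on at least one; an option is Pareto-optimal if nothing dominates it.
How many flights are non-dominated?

5

D1: not dominated (best duration).
D2: dominated by D6 (miles earned 7055≥5677, price 225≤654, duration 16.3≤17.5).
D3: dominated by D5 (miles earned 4401≥870, price 191≤562, duration 10.9≤11.7).
D4: not dominated (best miles earned).
D5: not dominated (best price).
D6: not dominated.
D7: not dominated.
D8: dominated by D1 (miles earned 5566≥3891, price 1191≤1233, duration 7.5≤19.1).
D9: dominated by D6 (miles earned 7055≥6644, price 225≤639, duration 16.3≤18.0).
Pareto-optimal: D1, D4, D5, D6, D7 → 5.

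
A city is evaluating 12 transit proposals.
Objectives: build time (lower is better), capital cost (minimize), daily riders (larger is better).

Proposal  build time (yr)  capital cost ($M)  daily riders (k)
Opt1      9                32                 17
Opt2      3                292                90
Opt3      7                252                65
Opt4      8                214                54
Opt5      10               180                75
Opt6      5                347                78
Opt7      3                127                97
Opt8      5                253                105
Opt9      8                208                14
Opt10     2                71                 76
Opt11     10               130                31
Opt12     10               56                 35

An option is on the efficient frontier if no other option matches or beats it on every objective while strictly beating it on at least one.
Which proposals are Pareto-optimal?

Opt1: not dominated (best capital cost).
Opt2: dominated by Opt7 (build time 3≤3, capital cost 127≤292, daily riders 97≥90).
Opt3: dominated by Opt7 (build time 3≤7, capital cost 127≤252, daily riders 97≥65).
Opt4: dominated by Opt7 (build time 3≤8, capital cost 127≤214, daily riders 97≥54).
Opt5: dominated by Opt7 (build time 3≤10, capital cost 127≤180, daily riders 97≥75).
Opt6: dominated by Opt2 (build time 3≤5, capital cost 292≤347, daily riders 90≥78).
Opt7: not dominated.
Opt8: not dominated (best daily riders).
Opt9: dominated by Opt7 (build time 3≤8, capital cost 127≤208, daily riders 97≥14).
Opt10: not dominated (best build time).
Opt11: dominated by Opt7 (build time 3≤10, capital cost 127≤130, daily riders 97≥31).
Opt12: not dominated.

Opt1, Opt7, Opt8, Opt10, Opt12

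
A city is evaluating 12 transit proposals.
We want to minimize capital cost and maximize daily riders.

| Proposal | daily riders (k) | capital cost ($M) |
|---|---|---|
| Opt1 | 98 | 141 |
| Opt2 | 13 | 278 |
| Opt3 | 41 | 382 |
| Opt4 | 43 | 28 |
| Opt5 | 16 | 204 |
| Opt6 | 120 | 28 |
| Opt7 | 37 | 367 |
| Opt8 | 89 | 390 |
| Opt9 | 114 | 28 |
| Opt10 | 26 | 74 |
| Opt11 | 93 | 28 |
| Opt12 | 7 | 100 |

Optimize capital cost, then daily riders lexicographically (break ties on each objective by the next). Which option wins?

Opt6

First minimize capital cost: best is 28, kept {Opt4, Opt6, Opt9, Opt11}.
Then maximize daily riders: best is 120, kept {Opt6}.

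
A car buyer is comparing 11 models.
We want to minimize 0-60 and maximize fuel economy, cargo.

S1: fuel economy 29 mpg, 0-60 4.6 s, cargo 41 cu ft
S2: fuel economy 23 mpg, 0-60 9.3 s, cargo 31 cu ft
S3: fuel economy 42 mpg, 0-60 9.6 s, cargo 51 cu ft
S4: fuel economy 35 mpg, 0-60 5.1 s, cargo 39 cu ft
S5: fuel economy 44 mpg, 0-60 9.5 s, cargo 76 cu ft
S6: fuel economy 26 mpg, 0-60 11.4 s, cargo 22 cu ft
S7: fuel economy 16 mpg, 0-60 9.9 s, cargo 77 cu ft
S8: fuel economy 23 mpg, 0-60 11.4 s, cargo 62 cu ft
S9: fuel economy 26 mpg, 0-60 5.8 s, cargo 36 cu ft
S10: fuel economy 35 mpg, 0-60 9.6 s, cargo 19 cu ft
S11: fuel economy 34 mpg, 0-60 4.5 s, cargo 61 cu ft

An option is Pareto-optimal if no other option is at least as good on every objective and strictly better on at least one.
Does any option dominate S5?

No

S1: worse on fuel economy (29 vs 44).
S2: worse on fuel economy (23 vs 44).
S3: worse on fuel economy (42 vs 44).
S4: worse on fuel economy (35 vs 44).
S6: worse on fuel economy (26 vs 44).
S7: worse on fuel economy (16 vs 44).
S8: worse on fuel economy (23 vs 44).
S9: worse on fuel economy (26 vs 44).
S10: worse on fuel economy (35 vs 44).
S11: worse on fuel economy (34 vs 44).
No option is at least as good as S5 on every objective and strictly better on one.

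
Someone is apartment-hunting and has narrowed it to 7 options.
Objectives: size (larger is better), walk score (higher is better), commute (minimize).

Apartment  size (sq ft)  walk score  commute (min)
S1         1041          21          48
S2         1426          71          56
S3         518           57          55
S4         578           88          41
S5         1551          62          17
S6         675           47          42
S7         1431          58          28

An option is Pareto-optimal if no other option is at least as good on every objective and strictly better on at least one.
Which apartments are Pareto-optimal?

S1: dominated by S5 (size 1551≥1041, walk score 62≥21, commute 17≤48).
S2: not dominated.
S3: dominated by S4 (size 578≥518, walk score 88≥57, commute 41≤55).
S4: not dominated (best walk score).
S5: not dominated (best size).
S6: dominated by S5 (size 1551≥675, walk score 62≥47, commute 17≤42).
S7: dominated by S5 (size 1551≥1431, walk score 62≥58, commute 17≤28).

S2, S4, S5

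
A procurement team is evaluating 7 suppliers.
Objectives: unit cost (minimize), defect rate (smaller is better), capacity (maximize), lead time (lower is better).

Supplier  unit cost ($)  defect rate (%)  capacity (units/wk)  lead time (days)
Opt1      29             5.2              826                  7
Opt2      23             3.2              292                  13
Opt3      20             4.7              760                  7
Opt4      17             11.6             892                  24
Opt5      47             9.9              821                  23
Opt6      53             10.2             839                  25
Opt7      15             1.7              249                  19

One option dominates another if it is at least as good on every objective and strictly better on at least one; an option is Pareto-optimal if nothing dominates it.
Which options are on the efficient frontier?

Opt1: not dominated.
Opt2: not dominated.
Opt3: not dominated.
Opt4: not dominated (best capacity).
Opt5: dominated by Opt1 (unit cost 29≤47, defect rate 5.2≤9.9, capacity 826≥821, lead time 7≤23).
Opt6: not dominated.
Opt7: not dominated (best unit cost).

Opt1, Opt2, Opt3, Opt4, Opt6, Opt7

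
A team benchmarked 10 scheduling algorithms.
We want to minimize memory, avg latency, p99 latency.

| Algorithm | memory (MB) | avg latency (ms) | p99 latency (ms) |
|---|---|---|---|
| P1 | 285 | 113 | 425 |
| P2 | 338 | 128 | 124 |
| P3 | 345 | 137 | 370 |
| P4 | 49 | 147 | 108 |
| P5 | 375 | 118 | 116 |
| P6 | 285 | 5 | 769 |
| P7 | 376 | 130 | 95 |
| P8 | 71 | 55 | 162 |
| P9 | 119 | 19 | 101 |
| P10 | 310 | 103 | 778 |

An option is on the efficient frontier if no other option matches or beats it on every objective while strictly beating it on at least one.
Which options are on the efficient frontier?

P4, P6, P7, P8, P9

P1: dominated by P8 (memory 71≤285, avg latency 55≤113, p99 latency 162≤425).
P2: dominated by P9 (memory 119≤338, avg latency 19≤128, p99 latency 101≤124).
P3: dominated by P2 (memory 338≤345, avg latency 128≤137, p99 latency 124≤370).
P4: not dominated (best memory).
P5: dominated by P9 (memory 119≤375, avg latency 19≤118, p99 latency 101≤116).
P6: not dominated (best avg latency).
P7: not dominated (best p99 latency).
P8: not dominated.
P9: not dominated.
P10: dominated by P6 (memory 285≤310, avg latency 5≤103, p99 latency 769≤778).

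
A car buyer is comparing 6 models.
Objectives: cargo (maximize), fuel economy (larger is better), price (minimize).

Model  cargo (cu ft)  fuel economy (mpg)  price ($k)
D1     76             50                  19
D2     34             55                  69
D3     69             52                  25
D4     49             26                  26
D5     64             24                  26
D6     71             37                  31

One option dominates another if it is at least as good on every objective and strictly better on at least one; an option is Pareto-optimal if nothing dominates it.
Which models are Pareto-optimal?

D1, D2, D3

D1: not dominated (best cargo).
D2: not dominated (best fuel economy).
D3: not dominated.
D4: dominated by D1 (cargo 76≥49, fuel economy 50≥26, price 19≤26).
D5: dominated by D1 (cargo 76≥64, fuel economy 50≥24, price 19≤26).
D6: dominated by D1 (cargo 76≥71, fuel economy 50≥37, price 19≤31).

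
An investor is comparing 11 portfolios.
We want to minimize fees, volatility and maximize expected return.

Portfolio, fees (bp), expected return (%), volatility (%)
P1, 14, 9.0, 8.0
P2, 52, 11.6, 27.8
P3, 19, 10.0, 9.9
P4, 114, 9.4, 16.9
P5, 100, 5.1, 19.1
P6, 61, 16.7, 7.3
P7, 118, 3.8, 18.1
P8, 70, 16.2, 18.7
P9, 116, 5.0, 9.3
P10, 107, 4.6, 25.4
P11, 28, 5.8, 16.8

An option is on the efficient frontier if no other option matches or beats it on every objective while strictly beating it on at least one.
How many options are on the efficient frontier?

P1: not dominated (best fees).
P2: not dominated.
P3: not dominated.
P4: dominated by P3 (fees 19≤114, expected return 10.0≥9.4, volatility 9.9≤16.9).
P5: dominated by P1 (fees 14≤100, expected return 9.0≥5.1, volatility 8.0≤19.1).
P6: not dominated (best expected return).
P7: dominated by P1 (fees 14≤118, expected return 9.0≥3.8, volatility 8.0≤18.1).
P8: dominated by P6 (fees 61≤70, expected return 16.7≥16.2, volatility 7.3≤18.7).
P9: dominated by P1 (fees 14≤116, expected return 9.0≥5.0, volatility 8.0≤9.3).
P10: dominated by P1 (fees 14≤107, expected return 9.0≥4.6, volatility 8.0≤25.4).
P11: dominated by P1 (fees 14≤28, expected return 9.0≥5.8, volatility 8.0≤16.8).
Pareto-optimal: P1, P2, P3, P6 → 4.

4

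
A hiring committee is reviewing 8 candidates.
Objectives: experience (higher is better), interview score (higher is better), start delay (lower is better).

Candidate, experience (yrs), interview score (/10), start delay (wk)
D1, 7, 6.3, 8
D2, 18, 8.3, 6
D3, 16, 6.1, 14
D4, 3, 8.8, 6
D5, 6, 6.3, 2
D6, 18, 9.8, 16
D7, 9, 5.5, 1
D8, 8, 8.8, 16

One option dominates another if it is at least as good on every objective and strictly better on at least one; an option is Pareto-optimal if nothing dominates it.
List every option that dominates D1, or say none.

D2: experience 18≥7, interview score 8.3≥6.3, start delay 6≤8 — dominates D1.
Others (D3, D4, D5, D6, D7, D8) are each worse than D1 on at least one objective.

D2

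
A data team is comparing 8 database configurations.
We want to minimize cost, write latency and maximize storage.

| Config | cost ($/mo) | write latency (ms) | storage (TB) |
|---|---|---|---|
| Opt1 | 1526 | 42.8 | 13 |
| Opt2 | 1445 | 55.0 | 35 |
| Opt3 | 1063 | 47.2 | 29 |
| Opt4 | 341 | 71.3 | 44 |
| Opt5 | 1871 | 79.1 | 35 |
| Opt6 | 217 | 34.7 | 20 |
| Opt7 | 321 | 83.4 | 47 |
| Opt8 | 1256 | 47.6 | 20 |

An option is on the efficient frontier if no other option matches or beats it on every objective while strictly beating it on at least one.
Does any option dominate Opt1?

Yes

Opt6 vs Opt1: cost 217≤1526, write latency 34.7≤42.8, storage 20≥13 — Opt6 is at least as good on every objective and strictly better on at least one, so Opt6 dominates Opt1.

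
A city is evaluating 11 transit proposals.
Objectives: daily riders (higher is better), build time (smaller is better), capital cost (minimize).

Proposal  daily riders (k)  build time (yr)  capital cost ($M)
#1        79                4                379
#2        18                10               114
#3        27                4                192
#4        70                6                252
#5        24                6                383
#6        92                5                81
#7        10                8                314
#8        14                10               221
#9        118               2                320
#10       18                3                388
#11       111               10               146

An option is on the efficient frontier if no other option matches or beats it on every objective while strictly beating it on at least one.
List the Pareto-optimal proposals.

#3, #6, #9, #11

#1: dominated by #9 (daily riders 118≥79, build time 2≤4, capital cost 320≤379).
#2: dominated by #6 (daily riders 92≥18, build time 5≤10, capital cost 81≤114).
#3: not dominated.
#4: dominated by #6 (daily riders 92≥70, build time 5≤6, capital cost 81≤252).
#5: dominated by #1 (daily riders 79≥24, build time 4≤6, capital cost 379≤383).
#6: not dominated (best capital cost).
#7: dominated by #3 (daily riders 27≥10, build time 4≤8, capital cost 192≤314).
#8: dominated by #2 (daily riders 18≥14, build time 10≤10, capital cost 114≤221).
#9: not dominated (best daily riders).
#10: dominated by #9 (daily riders 118≥18, build time 2≤3, capital cost 320≤388).
#11: not dominated.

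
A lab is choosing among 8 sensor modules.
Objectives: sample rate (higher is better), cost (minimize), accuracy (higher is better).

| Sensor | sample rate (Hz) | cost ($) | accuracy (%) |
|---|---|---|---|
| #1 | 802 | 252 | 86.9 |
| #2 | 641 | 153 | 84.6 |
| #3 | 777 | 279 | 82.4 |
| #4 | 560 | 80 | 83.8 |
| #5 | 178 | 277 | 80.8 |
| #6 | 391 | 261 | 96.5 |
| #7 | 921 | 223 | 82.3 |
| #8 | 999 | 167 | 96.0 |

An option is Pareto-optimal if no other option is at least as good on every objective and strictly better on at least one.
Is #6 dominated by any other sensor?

#1: worse on accuracy (86.9 vs 96.5).
#2: worse on accuracy (84.6 vs 96.5).
#3: worse on cost (279 vs 261).
#4: worse on accuracy (83.8 vs 96.5).
#5: worse on sample rate (178 vs 391).
#7: worse on accuracy (82.3 vs 96.5).
#8: worse on accuracy (96.0 vs 96.5).
No option is at least as good as #6 on every objective and strictly better on one.

No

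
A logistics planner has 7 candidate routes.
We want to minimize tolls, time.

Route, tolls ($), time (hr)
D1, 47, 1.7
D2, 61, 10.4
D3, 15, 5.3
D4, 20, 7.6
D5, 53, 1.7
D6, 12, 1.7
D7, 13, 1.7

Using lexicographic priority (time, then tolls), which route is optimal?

First minimize time: best is 1.7, kept {D1, D5, D6, D7}.
Then minimize tolls: best is 12, kept {D6}.

D6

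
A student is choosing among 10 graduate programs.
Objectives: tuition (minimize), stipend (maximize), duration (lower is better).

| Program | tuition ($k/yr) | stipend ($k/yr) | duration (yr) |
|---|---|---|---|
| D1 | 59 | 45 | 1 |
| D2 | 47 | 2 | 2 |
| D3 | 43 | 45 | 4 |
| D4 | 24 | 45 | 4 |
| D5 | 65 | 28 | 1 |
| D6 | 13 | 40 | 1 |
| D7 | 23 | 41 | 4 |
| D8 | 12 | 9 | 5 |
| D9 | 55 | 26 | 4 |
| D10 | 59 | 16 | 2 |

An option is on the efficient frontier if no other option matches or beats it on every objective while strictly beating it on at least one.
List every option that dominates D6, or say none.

D1: worse on tuition (59 vs 13).
D2: worse on tuition (47 vs 13).
D3: worse on tuition (43 vs 13).
D4: worse on tuition (24 vs 13).
D5: worse on tuition (65 vs 13).
D7: worse on tuition (23 vs 13).
D8: worse on stipend (9 vs 40).
D9: worse on tuition (55 vs 13).
D10: worse on tuition (59 vs 13).
No option dominates D6.

none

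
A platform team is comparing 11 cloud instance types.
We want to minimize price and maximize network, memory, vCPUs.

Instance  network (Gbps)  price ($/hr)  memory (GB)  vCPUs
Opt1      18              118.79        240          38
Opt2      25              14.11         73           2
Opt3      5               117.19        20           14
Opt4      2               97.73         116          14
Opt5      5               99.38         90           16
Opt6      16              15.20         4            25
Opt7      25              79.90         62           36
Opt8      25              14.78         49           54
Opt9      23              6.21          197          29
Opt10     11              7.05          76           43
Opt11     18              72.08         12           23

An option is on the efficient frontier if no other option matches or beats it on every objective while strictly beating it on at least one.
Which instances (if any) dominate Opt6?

Opt8, Opt9

Opt8: network 25≥16, price 14.78≤15.20, memory 49≥4, vCPUs 54≥25 — dominates Opt6.
Opt9: network 23≥16, price 6.21≤15.20, memory 197≥4, vCPUs 29≥25 — dominates Opt6.
Others (Opt1, Opt2, Opt3, Opt4, Opt5, Opt7, Opt10, Opt11) are each worse than Opt6 on at least one objective.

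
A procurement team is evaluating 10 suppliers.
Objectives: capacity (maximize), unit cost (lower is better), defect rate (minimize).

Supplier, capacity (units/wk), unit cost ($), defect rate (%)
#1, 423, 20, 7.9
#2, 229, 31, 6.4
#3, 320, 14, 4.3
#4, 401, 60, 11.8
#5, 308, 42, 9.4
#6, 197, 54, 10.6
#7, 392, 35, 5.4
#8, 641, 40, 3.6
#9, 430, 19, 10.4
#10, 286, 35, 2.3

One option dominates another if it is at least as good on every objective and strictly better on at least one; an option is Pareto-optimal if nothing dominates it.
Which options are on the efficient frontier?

#1: not dominated.
#2: dominated by #3 (capacity 320≥229, unit cost 14≤31, defect rate 4.3≤6.4).
#3: not dominated (best unit cost).
#4: dominated by #1 (capacity 423≥401, unit cost 20≤60, defect rate 7.9≤11.8).
#5: dominated by #1 (capacity 423≥308, unit cost 20≤42, defect rate 7.9≤9.4).
#6: dominated by #1 (capacity 423≥197, unit cost 20≤54, defect rate 7.9≤10.6).
#7: not dominated.
#8: not dominated (best capacity).
#9: not dominated.
#10: not dominated (best defect rate).

#1, #3, #7, #8, #9, #10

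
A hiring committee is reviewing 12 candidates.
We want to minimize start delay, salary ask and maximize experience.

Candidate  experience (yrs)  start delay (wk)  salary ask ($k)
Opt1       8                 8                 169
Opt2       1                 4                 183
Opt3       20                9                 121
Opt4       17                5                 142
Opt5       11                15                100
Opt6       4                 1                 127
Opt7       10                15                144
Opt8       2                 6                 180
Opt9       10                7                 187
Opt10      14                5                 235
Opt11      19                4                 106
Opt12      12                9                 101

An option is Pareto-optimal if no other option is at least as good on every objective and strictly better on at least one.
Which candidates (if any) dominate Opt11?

Opt1: worse on experience (8 vs 19).
Opt2: worse on experience (1 vs 19).
Opt3: worse on start delay (9 vs 4).
Opt4: worse on experience (17 vs 19).
Opt5: worse on experience (11 vs 19).
Opt6: worse on experience (4 vs 19).
Opt7: worse on experience (10 vs 19).
Opt8: worse on experience (2 vs 19).
Opt9: worse on experience (10 vs 19).
Opt10: worse on experience (14 vs 19).
Opt12: worse on experience (12 vs 19).
No option dominates Opt11.

none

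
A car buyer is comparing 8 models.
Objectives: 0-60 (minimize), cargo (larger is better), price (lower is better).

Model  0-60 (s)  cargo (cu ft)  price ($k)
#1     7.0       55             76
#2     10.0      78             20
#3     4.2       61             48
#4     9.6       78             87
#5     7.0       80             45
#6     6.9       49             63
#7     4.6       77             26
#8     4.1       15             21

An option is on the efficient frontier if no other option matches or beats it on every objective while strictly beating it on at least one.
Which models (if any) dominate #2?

none

#1: worse on cargo (55 vs 78).
#3: worse on cargo (61 vs 78).
#4: worse on price (87 vs 20).
#5: worse on price (45 vs 20).
#6: worse on cargo (49 vs 78).
#7: worse on cargo (77 vs 78).
#8: worse on cargo (15 vs 78).
No option dominates #2.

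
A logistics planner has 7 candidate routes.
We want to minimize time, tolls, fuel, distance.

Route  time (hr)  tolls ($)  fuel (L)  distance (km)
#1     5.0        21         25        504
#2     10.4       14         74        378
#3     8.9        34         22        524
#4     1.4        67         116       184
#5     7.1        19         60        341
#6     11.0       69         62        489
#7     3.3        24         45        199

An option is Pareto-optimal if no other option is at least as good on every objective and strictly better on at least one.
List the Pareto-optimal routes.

#1: not dominated.
#2: not dominated (best tolls).
#3: not dominated (best fuel).
#4: not dominated (best time).
#5: not dominated.
#6: dominated by #5 (time 7.1≤11.0, tolls 19≤69, fuel 60≤62, distance 341≤489).
#7: not dominated.

#1, #2, #3, #4, #5, #7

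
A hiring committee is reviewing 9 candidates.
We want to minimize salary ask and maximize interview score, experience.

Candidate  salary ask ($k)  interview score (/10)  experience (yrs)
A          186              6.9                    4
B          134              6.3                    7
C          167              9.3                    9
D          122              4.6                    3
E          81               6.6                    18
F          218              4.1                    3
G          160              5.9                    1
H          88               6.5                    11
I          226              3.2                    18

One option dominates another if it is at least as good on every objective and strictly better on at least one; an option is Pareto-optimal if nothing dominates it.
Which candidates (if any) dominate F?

A: salary ask 186≤218, interview score 6.9≥4.1, experience 4≥3 — dominates F.
B: salary ask 134≤218, interview score 6.3≥4.1, experience 7≥3 — dominates F.
C: salary ask 167≤218, interview score 9.3≥4.1, experience 9≥3 — dominates F.
D: salary ask 122≤218, interview score 4.6≥4.1, experience 3≥3 — dominates F.
E: salary ask 81≤218, interview score 6.6≥4.1, experience 18≥3 — dominates F.
H: salary ask 88≤218, interview score 6.5≥4.1, experience 11≥3 — dominates F.
Others (G, I) are each worse than F on at least one objective.

A, B, C, D, E, H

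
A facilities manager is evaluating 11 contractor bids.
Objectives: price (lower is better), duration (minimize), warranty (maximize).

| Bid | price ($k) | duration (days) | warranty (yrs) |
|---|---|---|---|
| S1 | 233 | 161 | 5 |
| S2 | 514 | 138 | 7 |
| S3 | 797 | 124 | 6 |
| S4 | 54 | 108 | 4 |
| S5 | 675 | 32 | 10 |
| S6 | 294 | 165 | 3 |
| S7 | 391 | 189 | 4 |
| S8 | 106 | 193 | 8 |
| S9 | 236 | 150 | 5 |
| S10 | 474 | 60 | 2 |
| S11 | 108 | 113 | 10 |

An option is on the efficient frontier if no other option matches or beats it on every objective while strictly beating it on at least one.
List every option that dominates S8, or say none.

S1: worse on price (233 vs 106).
S2: worse on price (514 vs 106).
S3: worse on price (797 vs 106).
S4: worse on warranty (4 vs 8).
S5: worse on price (675 vs 106).
S6: worse on price (294 vs 106).
S7: worse on price (391 vs 106).
S9: worse on price (236 vs 106).
S10: worse on price (474 vs 106).
S11: worse on price (108 vs 106).
No option dominates S8.

none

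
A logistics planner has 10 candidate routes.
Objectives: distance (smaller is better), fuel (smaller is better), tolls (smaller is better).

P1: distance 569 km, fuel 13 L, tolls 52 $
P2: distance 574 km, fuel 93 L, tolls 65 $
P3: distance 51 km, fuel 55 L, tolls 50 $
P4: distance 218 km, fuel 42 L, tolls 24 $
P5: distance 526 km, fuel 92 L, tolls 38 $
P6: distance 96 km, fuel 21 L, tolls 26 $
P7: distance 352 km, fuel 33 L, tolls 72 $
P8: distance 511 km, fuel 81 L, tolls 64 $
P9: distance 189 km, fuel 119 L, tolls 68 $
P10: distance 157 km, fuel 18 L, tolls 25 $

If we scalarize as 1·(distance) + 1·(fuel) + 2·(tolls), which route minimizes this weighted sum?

P1: 1·569 + 1·13 + 2·52 = 686
P2: 1·574 + 1·93 + 2·65 = 797
P3: 1·51 + 1·55 + 2·50 = 206
P4: 1·218 + 1·42 + 2·24 = 308
P5: 1·526 + 1·92 + 2·38 = 694
P6: 1·96 + 1·21 + 2·26 = 169
P7: 1·352 + 1·33 + 2·72 = 529
P8: 1·511 + 1·81 + 2·64 = 720
P9: 1·189 + 1·119 + 2·68 = 444
P10: 1·157 + 1·18 + 2·25 = 225
Lowest: P6 at 169.

P6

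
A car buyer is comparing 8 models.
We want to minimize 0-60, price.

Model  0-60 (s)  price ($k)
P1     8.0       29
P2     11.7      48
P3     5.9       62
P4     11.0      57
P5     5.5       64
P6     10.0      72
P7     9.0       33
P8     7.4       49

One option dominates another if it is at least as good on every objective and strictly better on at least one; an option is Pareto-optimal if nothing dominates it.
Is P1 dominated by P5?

No

P5 vs P1: P5 is worse on price (64 vs 29), so it does not dominate P1.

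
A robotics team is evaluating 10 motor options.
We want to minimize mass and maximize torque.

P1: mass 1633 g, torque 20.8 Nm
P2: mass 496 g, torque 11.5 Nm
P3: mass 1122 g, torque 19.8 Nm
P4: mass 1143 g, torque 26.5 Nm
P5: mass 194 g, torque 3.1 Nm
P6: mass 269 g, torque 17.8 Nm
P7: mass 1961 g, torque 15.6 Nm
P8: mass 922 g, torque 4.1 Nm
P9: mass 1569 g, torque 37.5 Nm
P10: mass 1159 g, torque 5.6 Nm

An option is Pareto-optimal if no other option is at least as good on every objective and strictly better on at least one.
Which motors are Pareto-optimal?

P3, P4, P5, P6, P9

P1: dominated by P4 (mass 1143≤1633, torque 26.5≥20.8).
P2: dominated by P6 (mass 269≤496, torque 17.8≥11.5).
P3: not dominated.
P4: not dominated.
P5: not dominated (best mass).
P6: not dominated.
P7: dominated by P1 (mass 1633≤1961, torque 20.8≥15.6).
P8: dominated by P2 (mass 496≤922, torque 11.5≥4.1).
P9: not dominated (best torque).
P10: dominated by P2 (mass 496≤1159, torque 11.5≥5.6).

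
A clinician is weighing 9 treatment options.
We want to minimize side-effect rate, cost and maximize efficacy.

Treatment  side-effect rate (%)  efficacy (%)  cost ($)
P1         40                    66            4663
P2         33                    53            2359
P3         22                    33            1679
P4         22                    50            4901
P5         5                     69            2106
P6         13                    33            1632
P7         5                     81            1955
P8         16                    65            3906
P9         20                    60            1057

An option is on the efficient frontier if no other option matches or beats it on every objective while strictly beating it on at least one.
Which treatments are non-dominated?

P1: dominated by P5 (side-effect rate 5≤40, efficacy 69≥66, cost 2106≤4663).
P2: dominated by P5 (side-effect rate 5≤33, efficacy 69≥53, cost 2106≤2359).
P3: dominated by P6 (side-effect rate 13≤22, efficacy 33≥33, cost 1632≤1679).
P4: dominated by P5 (side-effect rate 5≤22, efficacy 69≥50, cost 2106≤4901).
P5: dominated by P7 (side-effect rate 5≤5, efficacy 81≥69, cost 1955≤2106).
P6: not dominated.
P7: not dominated (best efficacy).
P8: dominated by P5 (side-effect rate 5≤16, efficacy 69≥65, cost 2106≤3906).
P9: not dominated (best cost).

P6, P7, P9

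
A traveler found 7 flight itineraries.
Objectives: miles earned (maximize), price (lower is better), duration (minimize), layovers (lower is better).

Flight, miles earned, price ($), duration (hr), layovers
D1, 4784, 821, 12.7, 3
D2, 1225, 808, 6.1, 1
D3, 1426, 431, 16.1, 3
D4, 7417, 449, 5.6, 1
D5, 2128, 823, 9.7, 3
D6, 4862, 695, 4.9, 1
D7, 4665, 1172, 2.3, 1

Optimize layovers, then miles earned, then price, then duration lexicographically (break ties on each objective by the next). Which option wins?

First minimize layovers: best is 1, kept {D2, D4, D6, D7}.
Then maximize miles earned: best is 7417, kept {D4}.

D4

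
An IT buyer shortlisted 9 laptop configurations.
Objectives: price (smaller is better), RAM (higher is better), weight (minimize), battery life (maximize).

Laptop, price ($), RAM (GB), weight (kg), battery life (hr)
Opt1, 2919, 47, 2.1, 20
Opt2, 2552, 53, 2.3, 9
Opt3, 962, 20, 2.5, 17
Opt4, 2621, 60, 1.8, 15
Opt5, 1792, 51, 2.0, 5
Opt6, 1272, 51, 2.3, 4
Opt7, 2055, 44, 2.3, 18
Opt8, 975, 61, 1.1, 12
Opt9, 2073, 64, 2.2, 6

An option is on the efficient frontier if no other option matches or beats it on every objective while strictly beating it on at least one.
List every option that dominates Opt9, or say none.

none

Opt1: worse on price (2919 vs 2073).
Opt2: worse on price (2552 vs 2073).
Opt3: worse on RAM (20 vs 64).
Opt4: worse on price (2621 vs 2073).
Opt5: worse on RAM (51 vs 64).
Opt6: worse on RAM (51 vs 64).
Opt7: worse on RAM (44 vs 64).
Opt8: worse on RAM (61 vs 64).
No option dominates Opt9.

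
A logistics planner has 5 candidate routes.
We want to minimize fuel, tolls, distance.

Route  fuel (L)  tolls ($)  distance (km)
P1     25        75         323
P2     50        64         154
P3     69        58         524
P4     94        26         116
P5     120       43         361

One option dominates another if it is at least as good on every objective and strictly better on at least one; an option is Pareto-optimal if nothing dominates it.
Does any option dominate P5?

P4 vs P5: fuel 94≤120, tolls 26≤43, distance 116≤361 — P4 is at least as good on every objective and strictly better on at least one, so P4 dominates P5.

Yes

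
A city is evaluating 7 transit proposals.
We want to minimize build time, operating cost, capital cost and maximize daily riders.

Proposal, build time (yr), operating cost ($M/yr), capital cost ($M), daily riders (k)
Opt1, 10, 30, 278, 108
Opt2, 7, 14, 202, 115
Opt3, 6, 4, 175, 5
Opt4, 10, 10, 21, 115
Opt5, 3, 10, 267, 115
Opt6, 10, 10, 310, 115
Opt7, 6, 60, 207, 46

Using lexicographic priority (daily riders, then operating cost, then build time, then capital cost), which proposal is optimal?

First maximize daily riders: best is 115, kept {Opt2, Opt4, Opt5, Opt6}.
Then minimize operating cost: best is 10, kept {Opt4, Opt5, Opt6}.
Then minimize build time: best is 3, kept {Opt5}.

Opt5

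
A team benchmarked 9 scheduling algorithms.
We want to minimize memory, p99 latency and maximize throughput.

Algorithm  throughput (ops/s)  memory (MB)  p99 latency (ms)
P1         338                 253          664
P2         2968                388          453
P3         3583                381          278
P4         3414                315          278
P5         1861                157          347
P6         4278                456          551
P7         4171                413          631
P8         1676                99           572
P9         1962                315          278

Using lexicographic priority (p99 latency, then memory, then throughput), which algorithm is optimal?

P4

First minimize p99 latency: best is 278, kept {P3, P4, P9}.
Then minimize memory: best is 315, kept {P4, P9}.
Then maximize throughput: best is 3414, kept {P4}.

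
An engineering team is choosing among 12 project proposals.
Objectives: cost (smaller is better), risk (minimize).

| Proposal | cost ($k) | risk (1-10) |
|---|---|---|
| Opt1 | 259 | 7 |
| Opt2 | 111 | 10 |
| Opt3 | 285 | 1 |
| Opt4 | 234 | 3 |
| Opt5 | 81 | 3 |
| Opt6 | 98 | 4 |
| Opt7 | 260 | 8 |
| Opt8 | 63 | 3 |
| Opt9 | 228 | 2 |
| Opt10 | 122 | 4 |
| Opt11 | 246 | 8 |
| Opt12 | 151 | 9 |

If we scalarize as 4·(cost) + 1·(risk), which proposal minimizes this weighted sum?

Opt8

Opt1: 4·259 + 1·7 = 1043
Opt2: 4·111 + 1·10 = 454
Opt3: 4·285 + 1·1 = 1141
Opt4: 4·234 + 1·3 = 939
Opt5: 4·81 + 1·3 = 327
Opt6: 4·98 + 1·4 = 396
Opt7: 4·260 + 1·8 = 1048
Opt8: 4·63 + 1·3 = 255
Opt9: 4·228 + 1·2 = 914
Opt10: 4·122 + 1·4 = 492
Opt11: 4·246 + 1·8 = 992
Opt12: 4·151 + 1·9 = 613
Lowest: Opt8 at 255.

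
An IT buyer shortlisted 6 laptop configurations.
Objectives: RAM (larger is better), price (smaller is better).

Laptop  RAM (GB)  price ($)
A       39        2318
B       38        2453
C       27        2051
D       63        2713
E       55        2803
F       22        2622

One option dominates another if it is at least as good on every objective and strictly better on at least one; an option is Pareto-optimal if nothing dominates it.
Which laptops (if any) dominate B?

A

A: RAM 39≥38, price 2318≤2453 — dominates B.
Others (C, D, E, F) are each worse than B on at least one objective.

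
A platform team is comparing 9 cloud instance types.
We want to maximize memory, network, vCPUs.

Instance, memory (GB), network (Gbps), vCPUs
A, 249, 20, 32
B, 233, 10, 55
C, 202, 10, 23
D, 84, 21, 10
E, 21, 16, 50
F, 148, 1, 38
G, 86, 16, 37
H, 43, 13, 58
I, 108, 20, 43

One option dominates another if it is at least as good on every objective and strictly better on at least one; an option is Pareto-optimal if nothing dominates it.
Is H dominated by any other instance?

No

A: worse on vCPUs (32 vs 58).
B: worse on network (10 vs 13).
C: worse on network (10 vs 13).
D: worse on vCPUs (10 vs 58).
E: worse on memory (21 vs 43).
F: worse on network (1 vs 13).
G: worse on vCPUs (37 vs 58).
I: worse on vCPUs (43 vs 58).
No option is at least as good as H on every objective and strictly better on one.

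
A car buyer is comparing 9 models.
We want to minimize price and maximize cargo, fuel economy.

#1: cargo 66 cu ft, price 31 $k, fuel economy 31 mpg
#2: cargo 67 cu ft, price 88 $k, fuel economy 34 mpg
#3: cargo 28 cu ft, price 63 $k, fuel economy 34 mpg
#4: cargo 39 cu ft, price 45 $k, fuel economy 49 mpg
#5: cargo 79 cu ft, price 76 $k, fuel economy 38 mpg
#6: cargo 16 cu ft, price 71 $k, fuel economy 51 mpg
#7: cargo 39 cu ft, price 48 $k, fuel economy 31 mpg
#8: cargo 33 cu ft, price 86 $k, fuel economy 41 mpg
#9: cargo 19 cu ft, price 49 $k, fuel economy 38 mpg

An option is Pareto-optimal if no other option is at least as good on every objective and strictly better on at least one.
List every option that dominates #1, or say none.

#2: worse on price (88 vs 31).
#3: worse on cargo (28 vs 66).
#4: worse on cargo (39 vs 66).
#5: worse on price (76 vs 31).
#6: worse on cargo (16 vs 66).
#7: worse on cargo (39 vs 66).
#8: worse on cargo (33 vs 66).
#9: worse on cargo (19 vs 66).
No option dominates #1.

none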